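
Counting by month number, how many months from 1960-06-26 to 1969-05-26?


From June 1960 to May 1969
9 years * 12 = 108 months, minus 1 month = 107

107 months


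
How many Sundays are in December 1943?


December 1943 has 31 days
Anchor: Jan 1, 1943. With p = 1943 - 1 = 1942: (p + p//4 - p//100 + p//400) mod 7 = (1942 + 485 - 19 + 4) mod 7 = 2412 mod 7 = 4 -> Friday (Mon=0 ... Sun=6)
Days before December (Jan-Nov): 334; December 1 index = (4 + 334) mod 7 = 2 -> Wednesday
First Sunday is December 5
Sundays: 5, 12, 19, 26

4 Sundays


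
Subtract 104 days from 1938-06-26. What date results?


Start: 1938-06-26, subtract 104 days
Back 26 days from June 26 reaches May 31, 1938 -> 78 left
May 1938 has 31 days -> back to April 30, 1938 -> 47 left
April 1938 has 30 days -> back to March 31, 1938 -> 17 left
March 1938: 31 - 17 = 14 -> lands on March 14

Result: 1938-03-14


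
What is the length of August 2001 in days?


August 2001

31 days


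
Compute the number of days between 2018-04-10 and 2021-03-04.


From 2018-04-10 to 2021-03-04
2018-04-10: days before April = 31 + 28 + 31 = 90 (2018 is not a leap year); day of year = 90 + 10 = 100
2021-03-04: days before March = 31 + 28 = 59 (2021 is not a leap year); day of year = 59 + 4 = 63
Rest of 2018: 365 - 100 = 265
Full years 2019 (365), 2020 (366): 731
Total = 265 + 731 + 63 = 1059

1059 days


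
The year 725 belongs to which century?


Century = (year - 1) // 100 + 1
= (725 - 1) // 100 + 1
= 724 // 100 + 1
= 7 + 1

8th century


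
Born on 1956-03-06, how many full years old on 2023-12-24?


Birth: 1956-03-06
Reference: 2023-12-24
Year difference: 2023 - 1956 = 67

67 years old


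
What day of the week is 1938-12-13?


Date: December 13, 1938
Anchor: Jan 1, 1938. With p = 1938 - 1 = 1937: (p + p//4 - p//100 + p//400) mod 7 = (1937 + 484 - 19 + 4) mod 7 = 2406 mod 7 = 5 -> Saturday (Mon=0 ... Sun=6)
Days before December (Jan-Nov): 334; offset = 334 + 13 - 1 = 346
Weekday index = (5 + 346) mod 7 = 1

Day of the week: Tuesday


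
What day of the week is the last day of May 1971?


May 1971 has 31 days
Anchor: Jan 1, 1971. With p = 1971 - 1 = 1970: (p + p//4 - p//100 + p//400) mod 7 = (1970 + 492 - 19 + 4) mod 7 = 2447 mod 7 = 4 -> Friday (Mon=0 ... Sun=6)
Days before May (Jan-Apr): 120; May 1 index = (4 + 120) mod 7 = 5 -> Saturday
Last day offset: 31 - 1 = 30 days
Weekday index = (5 + 30) mod 7 = 0

Monday, May 31


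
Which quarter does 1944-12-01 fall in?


Month: December (month 12)
Q1: Jan-Mar, Q2: Apr-Jun, Q3: Jul-Sep, Q4: Oct-Dec

Q4


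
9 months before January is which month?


January is month 1
1 - 9 = -8; wrap: -8 + 12 = 4

April


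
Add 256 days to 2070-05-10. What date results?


Start: 2070-05-10, add 256 days
May 2070 has 31 days: 31 - 10 = 21 days to May 31 -> 235 left
June 2070 has 30 days -> 205 left
July 2070 has 31 days -> 174 left
August 2070 has 31 days -> 143 left
September 2070 has 30 days -> 113 left
October 2070 has 31 days -> 82 left
November 2070 has 30 days -> 52 left
December 2070 has 31 days -> 21 left
January 2071: 21 <= 31 -> lands on January 21

Result: 2071-01-21


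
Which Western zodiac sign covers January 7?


Date: January 7
Conventional tropical zodiac dates: Capricorn from December 22 onward; Aquarius starts January 20
January 7 falls within the Capricorn range

Capricorn


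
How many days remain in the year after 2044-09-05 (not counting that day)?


Day of year: 249 of 366
Remaining = 366 - 249

117 days


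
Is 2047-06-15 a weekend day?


Anchor: Jan 1, 2047. With p = 2047 - 1 = 2046: (p + p//4 - p//100 + p//400) mod 7 = (2046 + 511 - 20 + 5) mod 7 = 2542 mod 7 = 1 -> Tuesday (Mon=0 ... Sun=6)
Day of year: 166; offset = 165
Weekday index = (1 + 165) mod 7 = 5 -> Saturday
Weekend days: Saturday, Sunday

Yes


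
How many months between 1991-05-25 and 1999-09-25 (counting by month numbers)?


From May 1991 to September 1999
8 years * 12 = 96 months, plus 4 months = 100

100 months


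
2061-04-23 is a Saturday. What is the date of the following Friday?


Current: Saturday
Target: Friday
Days ahead: 6

Next Friday: 2061-04-29


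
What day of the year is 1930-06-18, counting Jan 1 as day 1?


Date: June 18, 1930
Days in months 1 through 5: 151
Plus 18 days in June

Day of year: 169


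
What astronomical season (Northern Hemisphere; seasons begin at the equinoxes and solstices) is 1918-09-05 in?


Date: September 5
Astronomical Summer (approx.; exact equinox/solstice day varies by year): June 21 to September 21
September 5 falls within the Summer window

Summer


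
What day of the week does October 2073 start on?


Target: October 1, 2073
Anchor: Jan 1, 2073. With p = 2073 - 1 = 2072: (p + p//4 - p//100 + p//400) mod 7 = (2072 + 518 - 20 + 5) mod 7 = 2575 mod 7 = 6 -> Sunday (Mon=0 ... Sun=6)
Days before October (Jan-Sep): 273 days
Weekday index = (6 + 273) mod 7 = 6

Sunday


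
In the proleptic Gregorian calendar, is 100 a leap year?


Gregorian leap year rule: divisible by 4, but not by 100, unless also by 400.
100 is divisible by 100 but not 400 -> not a leap year

No


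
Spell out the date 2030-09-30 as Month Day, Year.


ISO 2030-09-30 parses as year=2030, month=09, day=30
Month 9 -> September

September 30, 2030


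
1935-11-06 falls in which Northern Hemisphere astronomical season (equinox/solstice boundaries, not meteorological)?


Date: November 6
Astronomical Autumn (approx.; exact equinox/solstice day varies by year): September 22 to December 20
November 6 falls within the Autumn window

Autumn


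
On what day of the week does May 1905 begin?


Target: May 1, 1905
Anchor: Jan 1, 1905. With p = 1905 - 1 = 1904: (p + p//4 - p//100 + p//400) mod 7 = (1904 + 476 - 19 + 4) mod 7 = 2365 mod 7 = 6 -> Sunday (Mon=0 ... Sun=6)
Days before May (Jan-Apr): 120 days
Weekday index = (6 + 120) mod 7 = 0

Monday


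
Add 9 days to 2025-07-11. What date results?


Start: 2025-07-11, add 9 days
July 2025 has 31 days; 11 + 9 = 20 stays within July

Result: 2025-07-20


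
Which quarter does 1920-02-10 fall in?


Month: February (month 2)
Q1: Jan-Mar, Q2: Apr-Jun, Q3: Jul-Sep, Q4: Oct-Dec

Q1


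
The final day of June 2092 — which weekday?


June 2092 has 30 days
Anchor: Jan 1, 2092. With p = 2092 - 1 = 2091: (p + p//4 - p//100 + p//400) mod 7 = (2091 + 522 - 20 + 5) mod 7 = 2598 mod 7 = 1 -> Tuesday (Mon=0 ... Sun=6)
Days before June (Jan-May): 152; June 1 index = (1 + 152) mod 7 = 6 -> Sunday
Last day offset: 30 - 1 = 29 days
Weekday index = (6 + 29) mod 7 = 0

Monday, June 30


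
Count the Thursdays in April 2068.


April 2068 has 30 days
Anchor: Jan 1, 2068. With p = 2068 - 1 = 2067: (p + p//4 - p//100 + p//400) mod 7 = (2067 + 516 - 20 + 5) mod 7 = 2568 mod 7 = 6 -> Sunday (Mon=0 ... Sun=6)
Days before April (Jan-Mar): 91; April 1 index = (6 + 91) mod 7 = 6 -> Sunday
First Thursday is April 5
Thursdays: 5, 12, 19, 26

4 Thursdays


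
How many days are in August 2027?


August 2027

31 days


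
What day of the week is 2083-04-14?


Date: April 14, 2083
Anchor: Jan 1, 2083. With p = 2083 - 1 = 2082: (p + p//4 - p//100 + p//400) mod 7 = (2082 + 520 - 20 + 5) mod 7 = 2587 mod 7 = 4 -> Friday (Mon=0 ... Sun=6)
Days before April (Jan-Mar): 90; offset = 90 + 14 - 1 = 103
Weekday index = (4 + 103) mod 7 = 2

Day of the week: Wednesday


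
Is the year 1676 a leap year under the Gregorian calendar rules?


Gregorian leap year rule: divisible by 4, but not by 100, unless also by 400.
1676 is divisible by 4 but not 100 -> leap year

Yes


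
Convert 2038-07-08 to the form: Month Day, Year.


ISO 2038-07-08 parses as year=2038, month=07, day=08
Month 7 -> July

July 8, 2038


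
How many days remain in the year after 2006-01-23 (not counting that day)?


Day of year: 23 of 365
Remaining = 365 - 23

342 days


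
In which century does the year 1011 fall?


Century = (year - 1) // 100 + 1
= (1011 - 1) // 100 + 1
= 1010 // 100 + 1
= 10 + 1

11th century


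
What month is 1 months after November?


November is month 11
11 + 1 = 12

December


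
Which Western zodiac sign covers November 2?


Date: November 2
Conventional tropical zodiac dates: Scorpio from October 23 onward; Sagittarius starts November 22
November 2 falls within the Scorpio range

Scorpio


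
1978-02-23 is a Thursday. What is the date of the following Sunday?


Current: Thursday
Target: Sunday
Days ahead: 3

Next Sunday: 1978-02-26


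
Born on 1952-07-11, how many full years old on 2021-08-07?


Birth: 1952-07-11
Reference: 2021-08-07
Year difference: 2021 - 1952 = 69

69 years old


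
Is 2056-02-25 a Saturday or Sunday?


Anchor: Jan 1, 2056. With p = 2056 - 1 = 2055: (p + p//4 - p//100 + p//400) mod 7 = (2055 + 513 - 20 + 5) mod 7 = 2553 mod 7 = 5 -> Saturday (Mon=0 ... Sun=6)
Day of year: 56; offset = 55
Weekday index = (5 + 55) mod 7 = 4 -> Friday
Weekend days: Saturday, Sunday

No


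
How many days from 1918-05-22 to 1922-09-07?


From 1918-05-22 to 1922-09-07
1918-05-22: days before May = 31 + 28 + 31 + 30 = 120 (1918 is not a leap year); day of year = 120 + 22 = 142
1922-09-07: days before September = 31 + 28 + 31 + 30 + 31 + 30 + 31 + 31 = 243 (1922 is not a leap year); day of year = 243 + 7 = 250
Rest of 1918: 365 - 142 = 223
Full years 1919 (365), 1920 (366), 1921 (365): 1096
Total = 223 + 1096 + 250 = 1569

1569 days


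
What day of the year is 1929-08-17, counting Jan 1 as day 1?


Date: August 17, 1929
Days in months 1 through 7: 212
Plus 17 days in August

Day of year: 229


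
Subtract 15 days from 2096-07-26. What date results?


Start: 2096-07-26, subtract 15 days
26 - 15 = 11 stays within July 2096

Result: 2096-07-11


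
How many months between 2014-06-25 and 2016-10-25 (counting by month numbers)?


From June 2014 to October 2016
2 years * 12 = 24 months, plus 4 months = 28

28 months


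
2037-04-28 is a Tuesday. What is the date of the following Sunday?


Current: Tuesday
Target: Sunday
Days ahead: 5

Next Sunday: 2037-05-03


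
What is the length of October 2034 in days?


October 2034

31 days


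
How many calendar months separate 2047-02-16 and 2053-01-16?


From February 2047 to January 2053
6 years * 12 = 72 months, minus 1 month = 71

71 months


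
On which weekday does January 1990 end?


January 1990 has 31 days
Anchor: Jan 1, 1990. With p = 1990 - 1 = 1989: (p + p//4 - p//100 + p//400) mod 7 = (1989 + 497 - 19 + 4) mod 7 = 2471 mod 7 = 0 -> Monday (Mon=0 ... Sun=6)
January 1 is the anchor itself -> Monday
Last day offset: 31 - 1 = 30 days
Weekday index = (0 + 30) mod 7 = 2

Wednesday, January 31


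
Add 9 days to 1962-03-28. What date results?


Start: 1962-03-28, add 9 days
March 1962 has 31 days: 31 - 28 = 3 days to March 31 -> 6 left
April 1962: 6 <= 30 -> lands on April 6

Result: 1962-04-06


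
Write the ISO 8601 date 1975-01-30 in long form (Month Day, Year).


ISO 1975-01-30 parses as year=1975, month=01, day=30
Month 1 -> January

January 30, 1975


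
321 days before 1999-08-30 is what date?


Start: 1999-08-30, subtract 321 days
Back 30 days from August 30 reaches July 31, 1999 -> 291 left
July 1999 has 31 days -> back to June 30, 1999 -> 260 left
June 1999 has 30 days -> back to May 31, 1999 -> 230 left
May 1999 has 31 days -> back to April 30, 1999 -> 199 left
April 1999 has 30 days -> back to March 31, 1999 -> 169 left
March 1999 has 31 days -> back to February 28, 1999 -> 138 left
February 1999 has 28 days -> back to January 31, 1999 -> 110 left
January 1999 has 31 days -> back to December 31, 1998 -> 79 left
December 1998 has 31 days -> back to November 30, 1998 -> 48 left
November 1998 has 30 days -> back to October 31, 1998 -> 18 left
October 1998: 31 - 18 = 13 -> lands on October 13

Result: 1998-10-13


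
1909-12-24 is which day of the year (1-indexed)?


Date: December 24, 1909
Days in months 1 through 11: 334
Plus 24 days in December

Day of year: 358


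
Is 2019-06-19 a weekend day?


Anchor: Jan 1, 2019. With p = 2019 - 1 = 2018: (p + p//4 - p//100 + p//400) mod 7 = (2018 + 504 - 20 + 5) mod 7 = 2507 mod 7 = 1 -> Tuesday (Mon=0 ... Sun=6)
Day of year: 170; offset = 169
Weekday index = (1 + 169) mod 7 = 2 -> Wednesday
Weekend days: Saturday, Sunday

No


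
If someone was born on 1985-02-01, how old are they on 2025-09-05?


Birth: 1985-02-01
Reference: 2025-09-05
Year difference: 2025 - 1985 = 40

40 years old


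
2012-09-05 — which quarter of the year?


Month: September (month 9)
Q1: Jan-Mar, Q2: Apr-Jun, Q3: Jul-Sep, Q4: Oct-Dec

Q3


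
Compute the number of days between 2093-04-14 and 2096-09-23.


From 2093-04-14 to 2096-09-23
2093-04-14: days before April = 31 + 28 + 31 = 90 (2093 is not a leap year); day of year = 90 + 14 = 104
2096-09-23: days before September = 31 + 29 + 31 + 30 + 31 + 30 + 31 + 31 = 244 (2096 is a leap year); day of year = 244 + 23 = 267
Rest of 2093: 365 - 104 = 261
Full years 2094 (365), 2095 (365): 730
Total = 261 + 730 + 267 = 1258

1258 days


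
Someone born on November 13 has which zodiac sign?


Date: November 13
Conventional tropical zodiac dates: Scorpio from October 23 onward; Sagittarius starts November 22
November 13 falls within the Scorpio range

Scorpio


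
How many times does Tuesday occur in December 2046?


December 2046 has 31 days
Anchor: Jan 1, 2046. With p = 2046 - 1 = 2045: (p + p//4 - p//100 + p//400) mod 7 = (2045 + 511 - 20 + 5) mod 7 = 2541 mod 7 = 0 -> Monday (Mon=0 ... Sun=6)
Days before December (Jan-Nov): 334; December 1 index = (0 + 334) mod 7 = 5 -> Saturday
First Tuesday is December 4
Tuesdays: 4, 11, 18, 25

4 Tuesdays


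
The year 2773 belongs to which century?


Century = (year - 1) // 100 + 1
= (2773 - 1) // 100 + 1
= 2772 // 100 + 1
= 27 + 1

28th century


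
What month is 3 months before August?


August is month 8
8 - 3 = 5

May


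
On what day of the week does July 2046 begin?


Target: July 1, 2046
Anchor: Jan 1, 2046. With p = 2046 - 1 = 2045: (p + p//4 - p//100 + p//400) mod 7 = (2045 + 511 - 20 + 5) mod 7 = 2541 mod 7 = 0 -> Monday (Mon=0 ... Sun=6)
Days before July (Jan-Jun): 181 days
Weekday index = (0 + 181) mod 7 = 6

Sunday


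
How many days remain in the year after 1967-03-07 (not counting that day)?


Day of year: 66 of 365
Remaining = 365 - 66

299 days


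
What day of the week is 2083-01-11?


Date: January 11, 2083
Anchor: Jan 1, 2083. With p = 2083 - 1 = 2082: (p + p//4 - p//100 + p//400) mod 7 = (2082 + 520 - 20 + 5) mod 7 = 2587 mod 7 = 4 -> Friday (Mon=0 ... Sun=6)
Days into year = 11 - 1 = 10
Weekday index = (4 + 10) mod 7 = 0

Day of the week: Monday


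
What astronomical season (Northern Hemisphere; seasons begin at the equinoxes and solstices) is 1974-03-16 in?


Date: March 16
Astronomical Winter (approx.; exact equinox/solstice day varies by year): December 21 to March 19
March 16 falls within the Winter window

Winter


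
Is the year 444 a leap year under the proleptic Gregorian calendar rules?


Gregorian leap year rule: divisible by 4, but not by 100, unless also by 400.
444 is divisible by 4 but not 100 -> leap year

Yes


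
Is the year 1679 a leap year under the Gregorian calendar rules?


Gregorian leap year rule: divisible by 4, but not by 100, unless also by 400.
1679 is not divisible by 4 -> not a leap year

No


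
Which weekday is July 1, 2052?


Target: July 1, 2052
Anchor: Jan 1, 2052. With p = 2052 - 1 = 2051: (p + p//4 - p//100 + p//400) mod 7 = (2051 + 512 - 20 + 5) mod 7 = 2548 mod 7 = 0 -> Monday (Mon=0 ... Sun=6)
Days before July (Jan-Jun): 182 days
Weekday index = (0 + 182) mod 7 = 0

Monday


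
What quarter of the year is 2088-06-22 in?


Month: June (month 6)
Q1: Jan-Mar, Q2: Apr-Jun, Q3: Jul-Sep, Q4: Oct-Dec

Q2


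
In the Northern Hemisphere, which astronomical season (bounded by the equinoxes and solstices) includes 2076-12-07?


Date: December 7
Astronomical Autumn (approx.; exact equinox/solstice day varies by year): September 22 to December 20
December 7 falls within the Autumn window

Autumn


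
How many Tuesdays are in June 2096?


June 2096 has 30 days
Anchor: Jan 1, 2096. With p = 2096 - 1 = 2095: (p + p//4 - p//100 + p//400) mod 7 = (2095 + 523 - 20 + 5) mod 7 = 2603 mod 7 = 6 -> Sunday (Mon=0 ... Sun=6)
Days before June (Jan-May): 152; June 1 index = (6 + 152) mod 7 = 4 -> Friday
First Tuesday is June 5
Tuesdays: 5, 12, 19, 26

4 Tuesdays


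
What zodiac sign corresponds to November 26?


Date: November 26
Conventional tropical zodiac dates: Sagittarius from November 22 onward; Capricorn starts December 22
November 26 falls within the Sagittarius range

Sagittarius


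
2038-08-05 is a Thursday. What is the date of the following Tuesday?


Current: Thursday
Target: Tuesday
Days ahead: 5

Next Tuesday: 2038-08-10


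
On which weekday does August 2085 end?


August 2085 has 31 days
Anchor: Jan 1, 2085. With p = 2085 - 1 = 2084: (p + p//4 - p//100 + p//400) mod 7 = (2084 + 521 - 20 + 5) mod 7 = 2590 mod 7 = 0 -> Monday (Mon=0 ... Sun=6)
Days before August (Jan-Jul): 212; August 1 index = (0 + 212) mod 7 = 2 -> Wednesday
Last day offset: 31 - 1 = 30 days
Weekday index = (2 + 30) mod 7 = 4

Friday, August 31


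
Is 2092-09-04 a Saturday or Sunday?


Anchor: Jan 1, 2092. With p = 2092 - 1 = 2091: (p + p//4 - p//100 + p//400) mod 7 = (2091 + 522 - 20 + 5) mod 7 = 2598 mod 7 = 1 -> Tuesday (Mon=0 ... Sun=6)
Day of year: 248; offset = 247
Weekday index = (1 + 247) mod 7 = 3 -> Thursday
Weekend days: Saturday, Sunday

No


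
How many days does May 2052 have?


May 2052

31 days


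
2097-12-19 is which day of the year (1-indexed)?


Date: December 19, 2097
Days in months 1 through 11: 334
Plus 19 days in December

Day of year: 353


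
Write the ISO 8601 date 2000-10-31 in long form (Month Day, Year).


ISO 2000-10-31 parses as year=2000, month=10, day=31
Month 10 -> October

October 31, 2000


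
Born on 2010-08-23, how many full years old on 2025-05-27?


Birth: 2010-08-23
Reference: 2025-05-27
Year difference: 2025 - 2010 = 15
Birthday not yet reached in 2025, subtract 1

14 years old


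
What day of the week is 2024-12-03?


Date: December 3, 2024
Anchor: Jan 1, 2024. With p = 2024 - 1 = 2023: (p + p//4 - p//100 + p//400) mod 7 = (2023 + 505 - 20 + 5) mod 7 = 2513 mod 7 = 0 -> Monday (Mon=0 ... Sun=6)
Days before December (Jan-Nov): 335; offset = 335 + 3 - 1 = 337
Weekday index = (0 + 337) mod 7 = 1

Day of the week: Tuesday


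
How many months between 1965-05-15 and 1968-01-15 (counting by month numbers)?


From May 1965 to January 1968
3 years * 12 = 36 months, minus 4 months = 32

32 months


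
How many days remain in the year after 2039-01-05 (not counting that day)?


Day of year: 5 of 365
Remaining = 365 - 5

360 days


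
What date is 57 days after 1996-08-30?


Start: 1996-08-30, add 57 days
August 1996 has 31 days: 31 - 30 = 1 day to August 31 -> 56 left
September 1996 has 30 days -> 26 left
October 1996: 26 <= 31 -> lands on October 26

Result: 1996-10-26


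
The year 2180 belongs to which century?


Century = (year - 1) // 100 + 1
= (2180 - 1) // 100 + 1
= 2179 // 100 + 1
= 21 + 1

22nd century


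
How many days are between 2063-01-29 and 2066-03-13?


From 2063-01-29 to 2066-03-13
2063-01-29: day of year = 29
2066-03-13: days before March = 31 + 28 = 59 (2066 is not a leap year); day of year = 59 + 13 = 72
Rest of 2063: 365 - 29 = 336
Full years 2064 (366), 2065 (365): 731
Total = 336 + 731 + 72 = 1139

1139 days


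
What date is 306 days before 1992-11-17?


Start: 1992-11-17, subtract 306 days
Back 17 days from November 17 reaches October 31, 1992 -> 289 left
October 1992 has 31 days -> back to September 30, 1992 -> 258 left
September 1992 has 30 days -> back to August 31, 1992 -> 228 left
August 1992 has 31 days -> back to July 31, 1992 -> 197 left
July 1992 has 31 days -> back to June 30, 1992 -> 166 left
June 1992 has 30 days -> back to May 31, 1992 -> 136 left
May 1992 has 31 days -> back to April 30, 1992 -> 105 left
April 1992 has 30 days -> back to March 31, 1992 -> 75 left
March 1992 has 31 days -> back to February 29, 1992 -> 44 left
February 1992 has 29 days -> back to January 31, 1992 -> 15 left
January 1992: 31 - 15 = 16 -> lands on January 16

Result: 1992-01-16


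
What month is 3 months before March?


March is month 3
3 - 3 = 0; wrap: 0 + 12 = 12

December


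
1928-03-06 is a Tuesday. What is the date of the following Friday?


Current: Tuesday
Target: Friday
Days ahead: 3

Next Friday: 1928-03-09


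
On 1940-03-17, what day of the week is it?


Date: March 17, 1940
Anchor: Jan 1, 1940. With p = 1940 - 1 = 1939: (p + p//4 - p//100 + p//400) mod 7 = (1939 + 484 - 19 + 4) mod 7 = 2408 mod 7 = 0 -> Monday (Mon=0 ... Sun=6)
Days before March (Jan-Feb): 60; offset = 60 + 17 - 1 = 76
Weekday index = (0 + 76) mod 7 = 6

Day of the week: Sunday


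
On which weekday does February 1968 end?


February 1968 has 29 days
Anchor: Jan 1, 1968. With p = 1968 - 1 = 1967: (p + p//4 - p//100 + p//400) mod 7 = (1967 + 491 - 19 + 4) mod 7 = 2443 mod 7 = 0 -> Monday (Mon=0 ... Sun=6)
Days before February (Jan): 31; February 1 index = (0 + 31) mod 7 = 3 -> Thursday
Last day offset: 29 - 1 = 28 days
Weekday index = (3 + 28) mod 7 = 3

Thursday, February 29


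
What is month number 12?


Month 12 of 12

December


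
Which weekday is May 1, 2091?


Target: May 1, 2091
Anchor: Jan 1, 2091. With p = 2091 - 1 = 2090: (p + p//4 - p//100 + p//400) mod 7 = (2090 + 522 - 20 + 5) mod 7 = 2597 mod 7 = 0 -> Monday (Mon=0 ... Sun=6)
Days before May (Jan-Apr): 120 days
Weekday index = (0 + 120) mod 7 = 1

Tuesday


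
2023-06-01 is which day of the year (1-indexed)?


Date: June 1, 2023
Days in months 1 through 5: 151
Plus 1 days in June

Day of year: 152


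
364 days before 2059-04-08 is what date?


Start: 2059-04-08, subtract 364 days
Back 8 days from April 8 reaches March 31, 2059 -> 356 left
March 2059 has 31 days -> back to February 28, 2059 -> 325 left
February 2059 has 28 days -> back to January 31, 2059 -> 297 left
January 2059 has 31 days -> back to December 31, 2058 -> 266 left
December 2058 has 31 days -> back to November 30, 2058 -> 235 left
November 2058 has 30 days -> back to October 31, 2058 -> 205 left
October 2058 has 31 days -> back to September 30, 2058 -> 174 left
September 2058 has 30 days -> back to August 31, 2058 -> 144 left
August 2058 has 31 days -> back to July 31, 2058 -> 113 left
July 2058 has 31 days -> back to June 30, 2058 -> 82 left
June 2058 has 30 days -> back to May 31, 2058 -> 52 left
May 2058 has 31 days -> back to April 30, 2058 -> 21 left
April 2058: 30 - 21 = 9 -> lands on April 9

Result: 2058-04-09


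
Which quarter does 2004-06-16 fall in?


Month: June (month 6)
Q1: Jan-Mar, Q2: Apr-Jun, Q3: Jul-Sep, Q4: Oct-Dec

Q2


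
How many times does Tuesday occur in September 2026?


September 2026 has 30 days
Anchor: Jan 1, 2026. With p = 2026 - 1 = 2025: (p + p//4 - p//100 + p//400) mod 7 = (2025 + 506 - 20 + 5) mod 7 = 2516 mod 7 = 3 -> Thursday (Mon=0 ... Sun=6)
Days before September (Jan-Aug): 243; September 1 index = (3 + 243) mod 7 = 1 -> Tuesday
First Tuesday is September 1
Tuesdays: 1, 8, 15, 22, 29

5 Tuesdays


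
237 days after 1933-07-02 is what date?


Start: 1933-07-02, add 237 days
July 1933 has 31 days: 31 - 2 = 29 days to July 31 -> 208 left
August 1933 has 31 days -> 177 left
September 1933 has 30 days -> 147 left
October 1933 has 31 days -> 116 left
November 1933 has 30 days -> 86 left
December 1933 has 31 days -> 55 left
January 1934 has 31 days -> 24 left
February 1934: 24 <= 28 -> lands on February 24

Result: 1934-02-24


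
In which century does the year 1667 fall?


Century = (year - 1) // 100 + 1
= (1667 - 1) // 100 + 1
= 1666 // 100 + 1
= 16 + 1

17th century


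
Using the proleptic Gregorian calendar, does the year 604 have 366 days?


Gregorian leap year rule: divisible by 4, but not by 100, unless also by 400.
604 is divisible by 4 but not 100 -> leap year

Yes


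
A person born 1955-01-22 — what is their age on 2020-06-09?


Birth: 1955-01-22
Reference: 2020-06-09
Year difference: 2020 - 1955 = 65

65 years old


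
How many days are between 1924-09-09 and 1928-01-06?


From 1924-09-09 to 1928-01-06
1924-09-09: days before September = 31 + 29 + 31 + 30 + 31 + 30 + 31 + 31 = 244 (1924 is a leap year); day of year = 244 + 9 = 253
1928-01-06: day of year = 6
Rest of 1924: 366 - 253 = 113
Full years 1925 (365), 1926 (365), 1927 (365): 1095
Total = 113 + 1095 + 6 = 1214

1214 days


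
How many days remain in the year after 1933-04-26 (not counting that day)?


Day of year: 116 of 365
Remaining = 365 - 116

249 days


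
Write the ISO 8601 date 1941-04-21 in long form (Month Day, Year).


ISO 1941-04-21 parses as year=1941, month=04, day=21
Month 4 -> April

April 21, 1941


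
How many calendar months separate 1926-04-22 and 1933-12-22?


From April 1926 to December 1933
7 years * 12 = 84 months, plus 8 months = 92

92 months


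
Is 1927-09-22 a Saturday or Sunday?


Anchor: Jan 1, 1927. With p = 1927 - 1 = 1926: (p + p//4 - p//100 + p//400) mod 7 = (1926 + 481 - 19 + 4) mod 7 = 2392 mod 7 = 5 -> Saturday (Mon=0 ... Sun=6)
Day of year: 265; offset = 264
Weekday index = (5 + 264) mod 7 = 3 -> Thursday
Weekend days: Saturday, Sunday

No


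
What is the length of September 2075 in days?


September 2075

30 days


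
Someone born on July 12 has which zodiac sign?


Date: July 12
Conventional tropical zodiac dates: Cancer from June 21 onward; Leo starts July 23
July 12 falls within the Cancer range

Cancer


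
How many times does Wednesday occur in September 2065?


September 2065 has 30 days
Anchor: Jan 1, 2065. With p = 2065 - 1 = 2064: (p + p//4 - p//100 + p//400) mod 7 = (2064 + 516 - 20 + 5) mod 7 = 2565 mod 7 = 3 -> Thursday (Mon=0 ... Sun=6)
Days before September (Jan-Aug): 243; September 1 index = (3 + 243) mod 7 = 1 -> Tuesday
First Wednesday is September 2
Wednesdays: 2, 9, 16, 23, 30

5 Wednesdays


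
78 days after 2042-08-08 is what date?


Start: 2042-08-08, add 78 days
August 2042 has 31 days: 31 - 8 = 23 days to August 31 -> 55 left
September 2042 has 30 days -> 25 left
October 2042: 25 <= 31 -> lands on October 25

Result: 2042-10-25


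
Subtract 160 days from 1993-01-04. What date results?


Start: 1993-01-04, subtract 160 days
Back 4 days from January 4 reaches December 31, 1992 -> 156 left
December 1992 has 31 days -> back to November 30, 1992 -> 125 left
November 1992 has 30 days -> back to October 31, 1992 -> 95 left
October 1992 has 31 days -> back to September 30, 1992 -> 64 left
September 1992 has 30 days -> back to August 31, 1992 -> 34 left
August 1992 has 31 days -> back to July 31, 1992 -> 3 left
July 1992: 31 - 3 = 28 -> lands on July 28

Result: 1992-07-28


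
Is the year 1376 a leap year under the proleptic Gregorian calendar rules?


Gregorian leap year rule: divisible by 4, but not by 100, unless also by 400.
1376 is divisible by 4 but not 100 -> leap year

Yes


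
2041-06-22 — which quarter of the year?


Month: June (month 6)
Q1: Jan-Mar, Q2: Apr-Jun, Q3: Jul-Sep, Q4: Oct-Dec

Q2


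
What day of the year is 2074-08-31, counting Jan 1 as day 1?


Date: August 31, 2074
Days in months 1 through 7: 212
Plus 31 days in August

Day of year: 243


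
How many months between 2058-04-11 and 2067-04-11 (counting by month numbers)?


From April 2058 to April 2067
9 years * 12 = 108 months = 108

108 months


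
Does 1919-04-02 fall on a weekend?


Anchor: Jan 1, 1919. With p = 1919 - 1 = 1918: (p + p//4 - p//100 + p//400) mod 7 = (1918 + 479 - 19 + 4) mod 7 = 2382 mod 7 = 2 -> Wednesday (Mon=0 ... Sun=6)
Day of year: 92; offset = 91
Weekday index = (2 + 91) mod 7 = 2 -> Wednesday
Weekend days: Saturday, Sunday

No


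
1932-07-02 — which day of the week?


Date: July 2, 1932
Anchor: Jan 1, 1932. With p = 1932 - 1 = 1931: (p + p//4 - p//100 + p//400) mod 7 = (1931 + 482 - 19 + 4) mod 7 = 2398 mod 7 = 4 -> Friday (Mon=0 ... Sun=6)
Days before July (Jan-Jun): 182; offset = 182 + 2 - 1 = 183
Weekday index = (4 + 183) mod 7 = 5

Day of the week: Saturday


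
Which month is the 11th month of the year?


Month 11 of 12

November


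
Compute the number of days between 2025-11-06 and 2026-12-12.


From 2025-11-06 to 2026-12-12
2025-11-06: days before November = 31 + 28 + 31 + 30 + 31 + 30 + 31 + 31 + 30 + 31 = 304 (2025 is not a leap year); day of year = 304 + 6 = 310
2026-12-12: days before December = 31 + 28 + 31 + 30 + 31 + 30 + 31 + 31 + 30 + 31 + 30 = 334 (2026 is not a leap year); day of year = 334 + 12 = 346
Rest of 2025: 365 - 310 = 55
Total = 55 + 346 = 401

401 days


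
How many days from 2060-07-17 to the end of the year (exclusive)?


Day of year: 199 of 366
Remaining = 366 - 199

167 days


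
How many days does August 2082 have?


August 2082

31 days


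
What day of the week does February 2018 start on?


Target: February 1, 2018
Anchor: Jan 1, 2018. With p = 2018 - 1 = 2017: (p + p//4 - p//100 + p//400) mod 7 = (2017 + 504 - 20 + 5) mod 7 = 2506 mod 7 = 0 -> Monday (Mon=0 ... Sun=6)
Days before February (Jan): 31 days
Weekday index = (0 + 31) mod 7 = 3

Thursday


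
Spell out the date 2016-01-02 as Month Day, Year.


ISO 2016-01-02 parses as year=2016, month=01, day=02
Month 1 -> January

January 2, 2016


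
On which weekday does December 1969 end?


December 1969 has 31 days
Anchor: Jan 1, 1969. With p = 1969 - 1 = 1968: (p + p//4 - p//100 + p//400) mod 7 = (1968 + 492 - 19 + 4) mod 7 = 2445 mod 7 = 2 -> Wednesday (Mon=0 ... Sun=6)
Days before December (Jan-Nov): 334; December 1 index = (2 + 334) mod 7 = 0 -> Monday
Last day offset: 31 - 1 = 30 days
Weekday index = (0 + 30) mod 7 = 2

Wednesday, December 31


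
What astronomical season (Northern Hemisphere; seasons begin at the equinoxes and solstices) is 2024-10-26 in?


Date: October 26
Astronomical Autumn (approx.; exact equinox/solstice day varies by year): September 22 to December 20
October 26 falls within the Autumn window

Autumn


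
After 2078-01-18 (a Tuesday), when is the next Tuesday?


Current: Tuesday
Target: Tuesday
Days ahead: 7

Next Tuesday: 2078-01-25


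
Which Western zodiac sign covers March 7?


Date: March 7
Conventional tropical zodiac dates: Pisces from February 19 onward; Aries starts March 21
March 7 falls within the Pisces range

Pisces


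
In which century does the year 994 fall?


Century = (year - 1) // 100 + 1
= (994 - 1) // 100 + 1
= 993 // 100 + 1
= 9 + 1

10th century


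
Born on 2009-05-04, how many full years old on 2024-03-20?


Birth: 2009-05-04
Reference: 2024-03-20
Year difference: 2024 - 2009 = 15
Birthday not yet reached in 2024, subtract 1

14 years old


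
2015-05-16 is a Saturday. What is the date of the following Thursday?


Current: Saturday
Target: Thursday
Days ahead: 5

Next Thursday: 2015-05-21


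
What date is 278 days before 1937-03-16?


Start: 1937-03-16, subtract 278 days
Back 16 days from March 16 reaches February 28, 1937 -> 262 left
February 1937 has 28 days -> back to January 31, 1937 -> 234 left
January 1937 has 31 days -> back to December 31, 1936 -> 203 left
December 1936 has 31 days -> back to November 30, 1936 -> 172 left
November 1936 has 30 days -> back to October 31, 1936 -> 142 left
October 1936 has 31 days -> back to September 30, 1936 -> 111 left
September 1936 has 30 days -> back to August 31, 1936 -> 81 left
August 1936 has 31 days -> back to July 31, 1936 -> 50 left
July 1936 has 31 days -> back to June 30, 1936 -> 19 left
June 1936: 30 - 19 = 11 -> lands on June 11

Result: 1936-06-11


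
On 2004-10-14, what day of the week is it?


Date: October 14, 2004
Anchor: Jan 1, 2004. With p = 2004 - 1 = 2003: (p + p//4 - p//100 + p//400) mod 7 = (2003 + 500 - 20 + 5) mod 7 = 2488 mod 7 = 3 -> Thursday (Mon=0 ... Sun=6)
Days before October (Jan-Sep): 274; offset = 274 + 14 - 1 = 287
Weekday index = (3 + 287) mod 7 = 3

Day of the week: Thursday


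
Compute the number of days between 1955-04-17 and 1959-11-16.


From 1955-04-17 to 1959-11-16
1955-04-17: days before April = 31 + 28 + 31 = 90 (1955 is not a leap year); day of year = 90 + 17 = 107
1959-11-16: days before November = 31 + 28 + 31 + 30 + 31 + 30 + 31 + 31 + 30 + 31 = 304 (1959 is not a leap year); day of year = 304 + 16 = 320
Rest of 1955: 365 - 107 = 258
Full years 1956 (366), 1957 (365), 1958 (365): 1096
Total = 258 + 1096 + 320 = 1674

1674 days


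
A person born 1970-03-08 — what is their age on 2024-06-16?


Birth: 1970-03-08
Reference: 2024-06-16
Year difference: 2024 - 1970 = 54

54 years old


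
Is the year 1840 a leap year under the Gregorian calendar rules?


Gregorian leap year rule: divisible by 4, but not by 100, unless also by 400.
1840 is divisible by 4 but not 100 -> leap year

Yes


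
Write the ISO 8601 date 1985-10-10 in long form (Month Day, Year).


ISO 1985-10-10 parses as year=1985, month=10, day=10
Month 10 -> October

October 10, 1985


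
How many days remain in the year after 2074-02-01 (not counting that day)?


Day of year: 32 of 365
Remaining = 365 - 32

333 days


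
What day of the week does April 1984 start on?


Target: April 1, 1984
Anchor: Jan 1, 1984. With p = 1984 - 1 = 1983: (p + p//4 - p//100 + p//400) mod 7 = (1983 + 495 - 19 + 4) mod 7 = 2463 mod 7 = 6 -> Sunday (Mon=0 ... Sun=6)
Days before April (Jan-Mar): 91 days
Weekday index = (6 + 91) mod 7 = 6

Sunday


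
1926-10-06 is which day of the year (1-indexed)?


Date: October 6, 1926
Days in months 1 through 9: 273
Plus 6 days in October

Day of year: 279


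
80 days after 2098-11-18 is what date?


Start: 2098-11-18, add 80 days
November 2098 has 30 days: 30 - 18 = 12 days to November 30 -> 68 left
December 2098 has 31 days -> 37 left
January 2099 has 31 days -> 6 left
February 2099: 6 <= 28 -> lands on February 6

Result: 2099-02-06


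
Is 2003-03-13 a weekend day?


Anchor: Jan 1, 2003. With p = 2003 - 1 = 2002: (p + p//4 - p//100 + p//400) mod 7 = (2002 + 500 - 20 + 5) mod 7 = 2487 mod 7 = 2 -> Wednesday (Mon=0 ... Sun=6)
Day of year: 72; offset = 71
Weekday index = (2 + 71) mod 7 = 3 -> Thursday
Weekend days: Saturday, Sunday

No


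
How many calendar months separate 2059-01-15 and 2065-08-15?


From January 2059 to August 2065
6 years * 12 = 72 months, plus 7 months = 79

79 months


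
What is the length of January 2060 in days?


January 2060

31 days


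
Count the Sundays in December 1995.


December 1995 has 31 days
Anchor: Jan 1, 1995. With p = 1995 - 1 = 1994: (p + p//4 - p//100 + p//400) mod 7 = (1994 + 498 - 19 + 4) mod 7 = 2477 mod 7 = 6 -> Sunday (Mon=0 ... Sun=6)
Days before December (Jan-Nov): 334; December 1 index = (6 + 334) mod 7 = 4 -> Friday
First Sunday is December 3
Sundays: 3, 10, 17, 24, 31

5 Sundays


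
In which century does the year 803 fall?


Century = (year - 1) // 100 + 1
= (803 - 1) // 100 + 1
= 802 // 100 + 1
= 8 + 1

9th century


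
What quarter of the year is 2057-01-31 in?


Month: January (month 1)
Q1: Jan-Mar, Q2: Apr-Jun, Q3: Jul-Sep, Q4: Oct-Dec

Q1


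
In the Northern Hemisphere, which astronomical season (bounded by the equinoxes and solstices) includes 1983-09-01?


Date: September 1
Astronomical Summer (approx.; exact equinox/solstice day varies by year): June 21 to September 21
September 1 falls within the Summer window

Summer


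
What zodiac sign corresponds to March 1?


Date: March 1
Conventional tropical zodiac dates: Pisces from February 19 onward; Aries starts March 21
March 1 falls within the Pisces range

Pisces


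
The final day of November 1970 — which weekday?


November 1970 has 30 days
Anchor: Jan 1, 1970. With p = 1970 - 1 = 1969: (p + p//4 - p//100 + p//400) mod 7 = (1969 + 492 - 19 + 4) mod 7 = 2446 mod 7 = 3 -> Thursday (Mon=0 ... Sun=6)
Days before November (Jan-Oct): 304; November 1 index = (3 + 304) mod 7 = 6 -> Sunday
Last day offset: 30 - 1 = 29 days
Weekday index = (6 + 29) mod 7 = 0

Monday, November 30


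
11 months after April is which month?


April is month 4
4 + 11 = 15; wrap: 15 - 12 = 3

March


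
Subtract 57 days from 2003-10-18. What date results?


Start: 2003-10-18, subtract 57 days
Back 18 days from October 18 reaches September 30, 2003 -> 39 left
September 2003 has 30 days -> back to August 31, 2003 -> 9 left
August 2003: 31 - 9 = 22 -> lands on August 22

Result: 2003-08-22


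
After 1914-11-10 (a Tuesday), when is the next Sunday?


Current: Tuesday
Target: Sunday
Days ahead: 5

Next Sunday: 1914-11-15


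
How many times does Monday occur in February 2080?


February 2080 has 29 days
Anchor: Jan 1, 2080. With p = 2080 - 1 = 2079: (p + p//4 - p//100 + p//400) mod 7 = (2079 + 519 - 20 + 5) mod 7 = 2583 mod 7 = 0 -> Monday (Mon=0 ... Sun=6)
Days before February (Jan): 31; February 1 index = (0 + 31) mod 7 = 3 -> Thursday
First Monday is February 5
Mondays: 5, 12, 19, 26

4 Mondays


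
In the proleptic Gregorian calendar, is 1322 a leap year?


Gregorian leap year rule: divisible by 4, but not by 100, unless also by 400.
1322 is not divisible by 4 -> not a leap year

No


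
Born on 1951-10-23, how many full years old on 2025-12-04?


Birth: 1951-10-23
Reference: 2025-12-04
Year difference: 2025 - 1951 = 74

74 years old


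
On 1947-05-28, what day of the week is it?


Date: May 28, 1947
Anchor: Jan 1, 1947. With p = 1947 - 1 = 1946: (p + p//4 - p//100 + p//400) mod 7 = (1946 + 486 - 19 + 4) mod 7 = 2417 mod 7 = 2 -> Wednesday (Mon=0 ... Sun=6)
Days before May (Jan-Apr): 120; offset = 120 + 28 - 1 = 147
Weekday index = (2 + 147) mod 7 = 2

Day of the week: Wednesday


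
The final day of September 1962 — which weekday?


September 1962 has 30 days
Anchor: Jan 1, 1962. With p = 1962 - 1 = 1961: (p + p//4 - p//100 + p//400) mod 7 = (1961 + 490 - 19 + 4) mod 7 = 2436 mod 7 = 0 -> Monday (Mon=0 ... Sun=6)
Days before September (Jan-Aug): 243; September 1 index = (0 + 243) mod 7 = 5 -> Saturday
Last day offset: 30 - 1 = 29 days
Weekday index = (5 + 29) mod 7 = 6

Sunday, September 30


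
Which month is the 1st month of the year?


Month 1 of 12

January


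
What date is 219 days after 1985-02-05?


Start: 1985-02-05, add 219 days
February 1985 has 28 days: 28 - 5 = 23 days to February 28 -> 196 left
March 1985 has 31 days -> 165 left
April 1985 has 30 days -> 135 left
May 1985 has 31 days -> 104 left
June 1985 has 30 days -> 74 left
July 1985 has 31 days -> 43 left
August 1985 has 31 days -> 12 left
September 1985: 12 <= 30 -> lands on September 12

Result: 1985-09-12


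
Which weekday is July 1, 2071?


Target: July 1, 2071
Anchor: Jan 1, 2071. With p = 2071 - 1 = 2070: (p + p//4 - p//100 + p//400) mod 7 = (2070 + 517 - 20 + 5) mod 7 = 2572 mod 7 = 3 -> Thursday (Mon=0 ... Sun=6)
Days before July (Jan-Jun): 181 days
Weekday index = (3 + 181) mod 7 = 2

Wednesday


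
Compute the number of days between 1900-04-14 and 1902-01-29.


From 1900-04-14 to 1902-01-29
1900-04-14: days before April = 31 + 28 + 31 = 90 (1900 is not a leap year); day of year = 90 + 14 = 104
1902-01-29: day of year = 29
Rest of 1900: 365 - 104 = 261
Full years 1901 (365): 365
Total = 261 + 365 + 29 = 655

655 days


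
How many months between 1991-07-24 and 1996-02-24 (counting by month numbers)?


From July 1991 to February 1996
5 years * 12 = 60 months, minus 5 months = 55

55 months
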